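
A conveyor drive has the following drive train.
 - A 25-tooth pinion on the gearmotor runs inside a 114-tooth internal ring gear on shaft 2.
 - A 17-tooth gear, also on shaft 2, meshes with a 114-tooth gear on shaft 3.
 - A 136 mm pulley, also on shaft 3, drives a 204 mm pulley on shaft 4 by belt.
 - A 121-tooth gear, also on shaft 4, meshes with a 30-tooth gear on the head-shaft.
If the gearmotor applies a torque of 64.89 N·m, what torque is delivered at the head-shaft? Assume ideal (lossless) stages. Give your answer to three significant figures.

738 N·m

After the internal gear (114/25): 64.89 × 4.56 = 295.9 N·m
After the gear mesh (114/17): 295.9 × 6.7059 = 1984.3 N·m
After the belt (204/136): 1984.3 × 1.5 = 2976.4 N·m
After the gear mesh (30/121): 2976.4 × 0.24793 = 737.95 N·m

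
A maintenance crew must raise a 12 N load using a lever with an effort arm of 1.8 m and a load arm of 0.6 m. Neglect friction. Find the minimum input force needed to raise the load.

4 N

Lever MA = effort arm / load arm = 1.8/0.6 = 3.
Effort = load / MA = 12 / 3 = 4 N.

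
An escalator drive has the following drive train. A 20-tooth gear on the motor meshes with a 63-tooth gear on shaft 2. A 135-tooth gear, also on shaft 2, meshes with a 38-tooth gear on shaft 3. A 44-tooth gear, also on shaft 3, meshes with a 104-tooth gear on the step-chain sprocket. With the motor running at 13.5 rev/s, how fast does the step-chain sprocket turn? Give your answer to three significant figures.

the motor → shaft 2 (gear mesh, 63/20): 13.5 ÷ 3.15 = 4.2857 rev/s
shaft 2 → shaft 3 (gear mesh, 38/135): 4.2857 ÷ 0.28148 = 15.226 rev/s
shaft 3 → the step-chain sprocket (gear mesh, 104/44): 15.226 ÷ 2.3636 = 6.4416 rev/s

6.44 rev/s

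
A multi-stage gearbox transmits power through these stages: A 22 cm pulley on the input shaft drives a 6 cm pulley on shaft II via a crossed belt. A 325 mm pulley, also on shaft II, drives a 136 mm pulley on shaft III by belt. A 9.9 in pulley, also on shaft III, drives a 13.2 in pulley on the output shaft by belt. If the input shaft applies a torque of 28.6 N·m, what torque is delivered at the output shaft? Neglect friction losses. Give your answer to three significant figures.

4.35 N·m

belt 6/22 = 0.27273 → τ = 28.6·0.27273 = 7.8 N·m
belt 136/325 = 0.41846 → τ = 7.8·0.41846 = 3.264 N·m
belt 13.2/9.9 = 1.3333 → τ = 3.264·1.3333 = 4.352 N·m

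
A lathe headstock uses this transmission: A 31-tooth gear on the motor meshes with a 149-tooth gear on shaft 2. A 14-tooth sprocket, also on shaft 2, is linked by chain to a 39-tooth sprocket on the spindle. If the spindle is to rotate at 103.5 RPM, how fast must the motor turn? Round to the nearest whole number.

Overall ratio R = 4.8065 × 2.7857 = 13.389.
Required input speed = output speed × R = 103.5 × 13.389 = 1385.8 RPM.

1386 RPM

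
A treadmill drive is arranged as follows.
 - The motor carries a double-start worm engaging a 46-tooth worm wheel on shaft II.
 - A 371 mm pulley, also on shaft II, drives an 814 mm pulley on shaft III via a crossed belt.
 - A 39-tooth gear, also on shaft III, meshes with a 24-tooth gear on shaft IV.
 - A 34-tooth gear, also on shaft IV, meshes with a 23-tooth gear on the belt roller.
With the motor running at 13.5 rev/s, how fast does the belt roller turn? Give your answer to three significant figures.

Worm: ratio = 46/2 = 23, so shaft II turns at 13.5 / 23 = 0.58696 rev/s.
Belt: ratio = 814/371 = 2.1941, so shaft III turns at 0.58696 / 2.1941 = 0.26752 rev/s.
Gear mesh: ratio = 24/39 = 0.61538, so shaft IV turns at 0.26752 / 0.61538 = 0.43472 rev/s.
Gear mesh: ratio = 23/34 = 0.67647, so the belt roller turns at 0.43472 / 0.67647 = 0.64263 rev/s.

0.643 rev/s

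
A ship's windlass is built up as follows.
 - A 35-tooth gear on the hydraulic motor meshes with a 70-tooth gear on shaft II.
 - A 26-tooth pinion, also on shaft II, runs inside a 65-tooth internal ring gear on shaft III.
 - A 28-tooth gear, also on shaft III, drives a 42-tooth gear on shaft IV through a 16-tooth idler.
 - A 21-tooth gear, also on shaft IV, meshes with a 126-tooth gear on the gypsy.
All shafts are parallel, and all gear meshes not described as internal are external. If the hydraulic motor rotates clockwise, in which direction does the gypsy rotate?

the hydraulic motor → shaft II: external mesh, 1 reversal → CCW.
shaft II → shaft III: internal mesh, same direction → CCW.
shaft III → shaft IV: driver → idler → driven is 2 external meshes, 2 reversals → CCW.
shaft IV → the gypsy: external mesh, 1 reversal → CW.
4 reversals in total — an even number — so the gypsy turns the same way as the hydraulic motor.

clockwise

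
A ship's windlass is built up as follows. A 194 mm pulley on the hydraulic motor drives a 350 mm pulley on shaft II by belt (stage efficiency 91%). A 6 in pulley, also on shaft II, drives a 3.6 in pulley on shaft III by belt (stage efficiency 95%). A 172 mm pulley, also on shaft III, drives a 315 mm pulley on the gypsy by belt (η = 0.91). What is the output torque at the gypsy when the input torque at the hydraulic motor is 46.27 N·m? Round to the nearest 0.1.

belt 350/194 = 1.8041 → τ = 46.27·1.8041·0.91 = 75.964 N·m
belt 3.6/6 = 0.6 → τ = 75.964·0.6·0.95 = 43.299 N·m
belt 315/172 = 1.8314 → τ = 43.299·1.8314·0.91 = 72.162 N·m

72.2 N·m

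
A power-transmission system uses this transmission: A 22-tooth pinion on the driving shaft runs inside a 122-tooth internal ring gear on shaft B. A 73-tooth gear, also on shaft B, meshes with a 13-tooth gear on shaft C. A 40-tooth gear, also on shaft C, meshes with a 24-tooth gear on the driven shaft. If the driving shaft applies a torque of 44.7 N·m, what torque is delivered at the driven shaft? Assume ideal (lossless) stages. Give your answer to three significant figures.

Internal gear: ratio = 122/22 = 5.5455; torque at shaft B = 44.7 × 5.5455 = 247.88 N·m.
Gear mesh: ratio = 13/73 = 0.17808; torque at shaft C = 247.88 × 0.17808 = 44.143 N·m.
Gear mesh: ratio = 24/40 = 0.6; torque at the driven shaft = 44.143 × 0.6 = 26.486 N·m.

26.5 N·m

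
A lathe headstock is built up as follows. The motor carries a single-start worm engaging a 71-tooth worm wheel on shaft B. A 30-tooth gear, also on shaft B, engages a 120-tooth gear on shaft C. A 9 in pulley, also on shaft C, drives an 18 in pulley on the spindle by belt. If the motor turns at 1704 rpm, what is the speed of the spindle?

the motor → shaft B (worm, 71/1): 1704 ÷ 71 = 24 rpm
shaft B → shaft C (gear mesh, 120/30): 24 ÷ 4 = 6 rpm
shaft C → the spindle (belt, 18/9): 6 ÷ 2 = 3 rpm

3 rpm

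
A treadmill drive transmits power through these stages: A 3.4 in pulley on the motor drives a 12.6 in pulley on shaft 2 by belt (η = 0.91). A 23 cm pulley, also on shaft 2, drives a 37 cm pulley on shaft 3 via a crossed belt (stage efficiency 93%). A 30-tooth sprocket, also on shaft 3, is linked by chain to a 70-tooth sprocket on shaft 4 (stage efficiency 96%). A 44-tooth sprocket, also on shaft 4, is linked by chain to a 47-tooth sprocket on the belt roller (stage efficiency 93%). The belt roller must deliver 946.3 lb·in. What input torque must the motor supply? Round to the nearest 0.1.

Overall ratio R = 3.7059 × 1.6087 × 2.3333 × 1.0682 = 14.859; overall efficiency η = 0.91 × 0.93 × 0.96 × 0.93 = 0.7556.
Input torque = output torque / (R × η) = 946.3 / (14.859 × 0.7556) = 84.287 lb·in.

84.3 lb·in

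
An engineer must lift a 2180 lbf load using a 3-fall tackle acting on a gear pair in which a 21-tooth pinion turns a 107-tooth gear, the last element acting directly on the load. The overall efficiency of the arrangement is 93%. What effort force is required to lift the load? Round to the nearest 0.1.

Block-and-tackle MA = number of supporting rope parts = 3.
Gear pair MA = 107/21 = 5.0952.
Combined ideal MA = 3 × 5.0952 = 15.286.
Actual MA = 15.286 × 0.93 = 14.216.
Effort = load / actual MA = 2180 / 14.216 = 153.35 lbf.

153.4 lbf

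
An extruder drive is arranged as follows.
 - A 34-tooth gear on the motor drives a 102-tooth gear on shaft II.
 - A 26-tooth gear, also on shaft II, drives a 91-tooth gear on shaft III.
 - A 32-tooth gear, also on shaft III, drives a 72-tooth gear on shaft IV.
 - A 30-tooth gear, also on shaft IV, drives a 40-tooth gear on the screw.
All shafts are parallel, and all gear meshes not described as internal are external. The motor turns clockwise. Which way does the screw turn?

clockwise

the motor → shaft II: external mesh, 1 reversal → CCW.
shaft II → shaft III: external mesh, 1 reversal → CW.
shaft III → shaft IV: external mesh, 1 reversal → CCW.
shaft IV → the screw: external mesh, 1 reversal → CW.
4 reversals in total — an even number — so the screw turns the same way as the motor.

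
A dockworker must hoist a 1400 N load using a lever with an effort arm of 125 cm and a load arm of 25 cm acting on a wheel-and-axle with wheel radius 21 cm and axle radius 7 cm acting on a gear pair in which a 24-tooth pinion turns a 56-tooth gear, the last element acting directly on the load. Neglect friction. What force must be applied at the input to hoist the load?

Lever MA = effort arm / load arm = 125/25 = 5.
Wheel-and-axle MA = R/r = 21/7 = 3.
Gear pair MA = 56/24 = 2.3333.
Combined ideal MA = 5 × 3 × 2.3333 = 35.
Effort = load / MA = 1400 / 35 = 40 N.

40 N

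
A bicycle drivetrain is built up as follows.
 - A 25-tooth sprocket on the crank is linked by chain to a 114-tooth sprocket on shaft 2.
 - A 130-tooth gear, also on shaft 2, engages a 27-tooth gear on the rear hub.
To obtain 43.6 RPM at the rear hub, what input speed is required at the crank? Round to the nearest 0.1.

Overall ratio R = 4.56 × 0.20769 = 0.94708.
Required input speed = output speed × R = 43.6 × 0.94708 = 41.293 RPM.

41.3 RPM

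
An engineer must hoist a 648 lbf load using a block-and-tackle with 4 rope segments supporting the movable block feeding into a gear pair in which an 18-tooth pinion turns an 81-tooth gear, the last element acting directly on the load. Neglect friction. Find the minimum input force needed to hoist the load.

Block-and-tackle MA = number of supporting rope parts = 4.
Gear pair MA = 81/18 = 4.5.
Combined ideal MA = 4 × 4.5 = 18.
Effort = load / MA = 648 / 18 = 36 lbf.

36 lbf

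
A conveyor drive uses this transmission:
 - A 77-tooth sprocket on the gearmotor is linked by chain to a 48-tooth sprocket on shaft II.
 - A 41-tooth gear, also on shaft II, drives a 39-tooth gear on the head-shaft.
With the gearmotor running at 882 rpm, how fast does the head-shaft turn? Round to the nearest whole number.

1487 rpm

Chain: ratio = 48/77 = 0.62338, so shaft II turns at 882 / 0.62338 = 1414.9 rpm.
Gear mesh: ratio = 39/41 = 0.95122, so the head-shaft turns at 1414.9 / 0.95122 = 1487.4 rpm.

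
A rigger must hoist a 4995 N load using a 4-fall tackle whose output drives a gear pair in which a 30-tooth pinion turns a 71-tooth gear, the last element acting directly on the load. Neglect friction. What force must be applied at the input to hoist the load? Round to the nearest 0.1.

Block-and-tackle MA = number of supporting rope parts = 4.
Gear pair MA = 71/30 = 2.3667.
Combined ideal MA = 4 × 2.3667 = 9.4667.
Effort = load / MA = 4995 / 9.4667 = 527.64 N.

527.6 N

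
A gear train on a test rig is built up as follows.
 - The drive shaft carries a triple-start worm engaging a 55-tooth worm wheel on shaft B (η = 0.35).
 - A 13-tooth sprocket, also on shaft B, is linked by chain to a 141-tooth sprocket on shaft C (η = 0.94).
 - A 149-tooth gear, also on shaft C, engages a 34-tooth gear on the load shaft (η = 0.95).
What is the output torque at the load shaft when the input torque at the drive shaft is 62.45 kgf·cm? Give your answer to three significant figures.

886 kgf·cm

After the worm (55/3): 62.45 × 18.333 × 0.35 = 400.72 kgf·cm
After the chain (141/13): 400.72 × 10.846 × 0.94 = 4085.5 kgf·cm
After the gear mesh (34/149): 4085.5 × 0.22819 × 0.95 = 885.65 kgf·cm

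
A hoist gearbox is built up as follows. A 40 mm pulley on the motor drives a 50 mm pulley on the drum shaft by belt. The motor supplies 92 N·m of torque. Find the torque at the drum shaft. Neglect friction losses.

115 N·m

Belt: ratio = 50/40 = 1.25; torque at the drum shaft = 92 × 1.25 = 115 N·m.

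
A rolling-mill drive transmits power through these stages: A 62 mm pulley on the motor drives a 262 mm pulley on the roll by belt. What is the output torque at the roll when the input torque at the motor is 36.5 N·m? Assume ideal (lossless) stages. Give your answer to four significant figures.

154.2 N·m

After the belt (262/62): 36.5 × 4.2258 = 154.24 N·m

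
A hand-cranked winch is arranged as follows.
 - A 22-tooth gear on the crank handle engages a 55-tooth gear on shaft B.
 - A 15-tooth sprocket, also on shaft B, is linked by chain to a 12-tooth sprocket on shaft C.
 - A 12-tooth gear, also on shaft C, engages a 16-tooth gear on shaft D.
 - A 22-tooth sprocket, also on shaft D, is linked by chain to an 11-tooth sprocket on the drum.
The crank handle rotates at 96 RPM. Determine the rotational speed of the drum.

72 RPM

Gear mesh: ratio = 55/22 = 2.5, so shaft B turns at 96 / 2.5 = 38.4 RPM.
Chain: ratio = 12/15 = 0.8, so shaft C turns at 38.4 / 0.8 = 48 RPM.
Gear mesh: ratio = 16/12 = 1.3333, so shaft D turns at 48 / 1.3333 = 36 RPM.
Chain: ratio = 11/22 = 0.5, so the drum turns at 36 / 0.5 = 72 RPM.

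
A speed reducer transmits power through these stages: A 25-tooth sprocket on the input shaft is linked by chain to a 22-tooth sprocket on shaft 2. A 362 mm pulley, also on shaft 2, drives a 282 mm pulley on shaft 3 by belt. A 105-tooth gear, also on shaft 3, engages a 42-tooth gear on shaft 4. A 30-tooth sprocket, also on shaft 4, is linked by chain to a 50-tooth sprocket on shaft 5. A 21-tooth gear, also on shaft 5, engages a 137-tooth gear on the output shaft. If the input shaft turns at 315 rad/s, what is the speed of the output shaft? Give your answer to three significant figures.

106 rad/s

chain 22/25 = 0.88 → 315/0.88 = 357.95 rad/s
belt 282/362 = 0.77901 → 357.95/0.77901 = 459.5 rad/s
gear mesh 42/105 = 0.4 → 459.5/0.4 = 1148.8 rad/s
chain 50/30 = 1.6667 → 1148.8/1.6667 = 689.25 rad/s
gear mesh 137/21 = 6.5238 → 689.25/6.5238 = 105.65 rad/s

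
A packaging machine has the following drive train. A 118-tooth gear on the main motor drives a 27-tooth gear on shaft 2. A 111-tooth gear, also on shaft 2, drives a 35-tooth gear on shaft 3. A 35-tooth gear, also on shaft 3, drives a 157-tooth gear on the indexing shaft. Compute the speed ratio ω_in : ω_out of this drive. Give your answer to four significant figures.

Each stage contributes driven/driver: gear mesh 27/118 = 0.22881, gear mesh 35/111 = 0.31532, gear mesh 157/35 = 4.4857.
Overall: 0.22881 × 0.31532 × 4.4857 = 0.32364.

0.3236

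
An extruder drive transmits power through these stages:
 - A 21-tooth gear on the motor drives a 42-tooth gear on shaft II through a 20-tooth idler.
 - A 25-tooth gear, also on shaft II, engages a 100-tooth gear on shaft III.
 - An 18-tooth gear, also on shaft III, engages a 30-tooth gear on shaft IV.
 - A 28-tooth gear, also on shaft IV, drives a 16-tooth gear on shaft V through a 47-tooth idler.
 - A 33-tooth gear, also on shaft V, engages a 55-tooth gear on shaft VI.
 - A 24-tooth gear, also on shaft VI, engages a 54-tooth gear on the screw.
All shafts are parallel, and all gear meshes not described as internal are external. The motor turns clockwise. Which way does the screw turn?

the motor → shaft II: driver → idler → driven is 2 external meshes, 2 reversals → CW.
shaft II → shaft III: external mesh, 1 reversal → CCW.
shaft III → shaft IV: external mesh, 1 reversal → CW.
shaft IV → shaft V: driver → idler → driven is 2 external meshes, 2 reversals → CW.
shaft V → shaft VI: external mesh, 1 reversal → CCW.
shaft VI → the screw: external mesh, 1 reversal → CW.
8 reversals in total — an even number — so the screw turns the same way as the motor.

clockwise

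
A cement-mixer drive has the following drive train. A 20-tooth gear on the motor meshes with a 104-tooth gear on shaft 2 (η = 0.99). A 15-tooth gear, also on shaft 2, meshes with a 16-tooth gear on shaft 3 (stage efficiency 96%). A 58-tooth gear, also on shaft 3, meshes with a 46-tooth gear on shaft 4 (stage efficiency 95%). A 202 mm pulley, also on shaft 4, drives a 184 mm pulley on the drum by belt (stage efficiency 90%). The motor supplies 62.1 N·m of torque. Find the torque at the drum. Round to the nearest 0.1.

202.2 N·m

After the gear mesh (104/20): 62.1 × 5.2 × 0.99 = 319.69 N·m
After the gear mesh (16/15): 319.69 × 1.0667 × 0.96 = 327.36 N·m
After the gear mesh (46/58): 327.36 × 0.7931 × 0.95 = 246.65 N·m
After the belt (184/202): 246.65 × 0.91089 × 0.90 = 202.21 N·m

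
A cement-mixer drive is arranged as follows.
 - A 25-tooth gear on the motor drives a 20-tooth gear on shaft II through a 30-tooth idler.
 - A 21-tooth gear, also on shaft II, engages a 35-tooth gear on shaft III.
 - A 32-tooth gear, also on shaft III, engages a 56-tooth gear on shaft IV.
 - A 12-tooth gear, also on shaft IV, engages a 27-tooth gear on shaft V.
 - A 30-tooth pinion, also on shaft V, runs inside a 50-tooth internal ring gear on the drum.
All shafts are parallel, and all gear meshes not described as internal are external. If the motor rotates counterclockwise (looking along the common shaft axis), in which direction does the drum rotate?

the motor → shaft II: driver → idler → driven is 2 external meshes, 2 reversals → CCW.
shaft II → shaft III: external mesh, 1 reversal → CW.
shaft III → shaft IV: external mesh, 1 reversal → CCW.
shaft IV → shaft V: external mesh, 1 reversal → CW.
shaft V → the drum: internal mesh, same direction → CW.
5 reversals in total — an odd number — so the drum turns opposite to the motor.

clockwise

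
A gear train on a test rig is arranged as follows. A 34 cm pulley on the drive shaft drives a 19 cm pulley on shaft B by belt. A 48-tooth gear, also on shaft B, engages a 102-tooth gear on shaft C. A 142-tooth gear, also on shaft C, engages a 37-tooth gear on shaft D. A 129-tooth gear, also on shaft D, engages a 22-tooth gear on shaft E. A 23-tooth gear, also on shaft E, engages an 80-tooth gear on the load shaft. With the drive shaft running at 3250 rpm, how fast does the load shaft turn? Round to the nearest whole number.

17707 rpm

the drive shaft → shaft B (belt, 19/34): 3250 ÷ 0.55882 = 5815.8 rpm
shaft B → shaft C (gear mesh, 102/48): 5815.8 ÷ 2.125 = 2736.8 rpm
shaft C → shaft D (gear mesh, 37/142): 2736.8 ÷ 0.26056 = 10504 rpm
shaft D → shaft E (gear mesh, 22/129): 10504 ÷ 0.17054 = 61589 rpm
shaft E → the load shaft (gear mesh, 80/23): 61589 ÷ 3.4783 = 17707 rpm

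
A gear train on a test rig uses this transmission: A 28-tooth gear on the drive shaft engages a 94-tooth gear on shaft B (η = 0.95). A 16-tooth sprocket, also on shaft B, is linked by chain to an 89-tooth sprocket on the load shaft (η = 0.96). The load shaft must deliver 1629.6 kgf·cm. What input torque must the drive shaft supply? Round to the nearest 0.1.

95.7 kgf·cm

Overall ratio R = 3.3571 × 5.5625 = 18.674; overall efficiency η = 0.95 × 0.96 = 0.9120.
Input torque = output torque / (R × η) = 1629.6 / (18.674 × 0.9120) = 95.686 kgf·cm.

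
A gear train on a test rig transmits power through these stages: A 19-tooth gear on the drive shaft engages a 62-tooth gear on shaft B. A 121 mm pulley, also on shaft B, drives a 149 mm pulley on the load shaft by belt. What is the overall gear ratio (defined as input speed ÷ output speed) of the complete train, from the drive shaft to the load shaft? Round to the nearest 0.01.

4.02

Each stage contributes driven/driver: gear mesh 62/19 = 3.2632, belt 149/121 = 1.2314.
Overall: 3.2632 × 1.2314 = 4.0183.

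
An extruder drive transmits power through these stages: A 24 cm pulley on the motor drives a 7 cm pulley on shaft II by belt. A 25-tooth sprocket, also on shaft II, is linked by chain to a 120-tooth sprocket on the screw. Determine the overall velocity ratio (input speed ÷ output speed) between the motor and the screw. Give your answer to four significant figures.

Each stage contributes driven/driver: belt 7/24 = 0.29167, chain 120/25 = 4.8.
Overall: 0.29167 × 4.8 = 1.4.

1.400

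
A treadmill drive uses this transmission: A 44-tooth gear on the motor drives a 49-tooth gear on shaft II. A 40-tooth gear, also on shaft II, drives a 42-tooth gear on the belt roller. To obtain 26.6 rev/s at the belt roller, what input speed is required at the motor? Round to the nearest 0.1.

Overall ratio R = 1.1136 × 1.05 = 1.1693.
Required input speed = output speed × R = 26.6 × 1.1693 = 31.104 rev/s.

31.1 rev/s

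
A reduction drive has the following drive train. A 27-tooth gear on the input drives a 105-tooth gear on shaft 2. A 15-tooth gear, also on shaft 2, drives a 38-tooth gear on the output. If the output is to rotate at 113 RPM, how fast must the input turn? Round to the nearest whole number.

1113 RPM

Overall ratio R = 3.8889 × 2.5333 = 9.8519.
Required input speed = output speed × R = 113 × 9.8519 = 1113.3 RPM.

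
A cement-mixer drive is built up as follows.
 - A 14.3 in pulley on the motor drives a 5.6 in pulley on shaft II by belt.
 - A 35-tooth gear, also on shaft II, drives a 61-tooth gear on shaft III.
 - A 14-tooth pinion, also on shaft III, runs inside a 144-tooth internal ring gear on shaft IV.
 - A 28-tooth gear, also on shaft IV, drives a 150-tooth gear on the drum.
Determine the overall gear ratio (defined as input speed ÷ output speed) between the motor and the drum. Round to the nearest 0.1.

Each stage contributes driven/driver: belt 5.6/14.3 = 0.39161, gear mesh 61/35 = 1.7429, internal gear 144/14 = 10.286, gear mesh 150/28 = 5.3571.
Overall: 0.39161 × 1.7429 × 10.286 × 5.3571 = 37.608.

37.6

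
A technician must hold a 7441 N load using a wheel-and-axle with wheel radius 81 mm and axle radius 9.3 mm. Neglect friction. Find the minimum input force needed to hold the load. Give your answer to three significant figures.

854 N

Wheel-and-axle MA = R/r = 81/9.3 = 8.7097.
Effort = load / MA = 7441 / 8.7097 = 854.34 N.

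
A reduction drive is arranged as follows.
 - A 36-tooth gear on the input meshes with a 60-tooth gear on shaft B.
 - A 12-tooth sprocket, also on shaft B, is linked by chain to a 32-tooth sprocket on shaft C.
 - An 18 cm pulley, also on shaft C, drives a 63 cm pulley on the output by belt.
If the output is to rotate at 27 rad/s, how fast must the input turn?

420 rad/s

Overall ratio R = 1.6667 × 2.6667 × 3.5 = 15.556.
Required input speed = output speed × R = 27 × 15.556 = 420 rad/s.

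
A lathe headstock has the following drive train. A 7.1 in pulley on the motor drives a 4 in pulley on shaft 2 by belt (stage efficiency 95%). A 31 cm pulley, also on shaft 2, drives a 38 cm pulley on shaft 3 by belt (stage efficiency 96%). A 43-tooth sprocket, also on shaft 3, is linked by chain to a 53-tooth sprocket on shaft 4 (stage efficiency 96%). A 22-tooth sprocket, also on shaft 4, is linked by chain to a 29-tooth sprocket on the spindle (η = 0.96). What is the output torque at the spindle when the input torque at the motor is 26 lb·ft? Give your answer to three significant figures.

24.5 lb·ft

belt 4/7.1 = 0.56338 → τ = 26·0.56338·0.95 = 13.915 lb·ft
belt 38/31 = 1.2258 → τ = 13.915·1.2258·0.96 = 16.375 lb·ft
chain 53/43 = 1.2326 → τ = 16.375·1.2326·0.96 = 19.376 lb·ft
chain 29/22 = 1.3182 → τ = 19.376·1.3182·0.96 = 24.52 lb·ft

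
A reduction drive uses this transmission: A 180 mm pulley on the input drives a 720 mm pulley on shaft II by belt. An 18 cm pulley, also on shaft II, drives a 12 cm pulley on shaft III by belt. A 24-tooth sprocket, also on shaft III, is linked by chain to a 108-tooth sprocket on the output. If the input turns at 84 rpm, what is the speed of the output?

the input → shaft II (belt, 720/180): 84 ÷ 4 = 21 rpm
shaft II → shaft III (belt, 12/18): 21 ÷ 0.66667 = 31.5 rpm
shaft III → the output (chain, 108/24): 31.5 ÷ 4.5 = 7 rpm

7 rpm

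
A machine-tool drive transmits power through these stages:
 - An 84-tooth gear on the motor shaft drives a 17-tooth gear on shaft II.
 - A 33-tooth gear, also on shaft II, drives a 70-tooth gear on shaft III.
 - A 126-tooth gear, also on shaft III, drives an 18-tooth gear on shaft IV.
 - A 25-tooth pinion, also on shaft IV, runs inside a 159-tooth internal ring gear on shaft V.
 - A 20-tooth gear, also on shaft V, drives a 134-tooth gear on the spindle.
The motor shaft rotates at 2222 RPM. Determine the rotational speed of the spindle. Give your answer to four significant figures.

gear mesh 17/84 = 0.20238 → 2222/0.20238 = 10979 RPM
gear mesh 70/33 = 2.1212 → 10979/2.1212 = 5176 RPM
gear mesh 18/126 = 0.14286 → 5176/0.14286 = 36232 RPM
internal gear 159/25 = 6.36 → 36232/6.36 = 5696.8 RPM
gear mesh 134/20 = 6.7 → 5696.8/6.7 = 850.27 RPM

850.3 RPM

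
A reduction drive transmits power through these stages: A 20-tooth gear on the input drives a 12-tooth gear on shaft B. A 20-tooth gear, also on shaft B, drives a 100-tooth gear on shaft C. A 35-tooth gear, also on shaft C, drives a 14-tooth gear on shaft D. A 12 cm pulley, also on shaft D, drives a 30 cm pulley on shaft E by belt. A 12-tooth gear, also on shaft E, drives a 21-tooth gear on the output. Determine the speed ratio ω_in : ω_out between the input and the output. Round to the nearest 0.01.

Each stage contributes driven/driver: gear mesh 12/20 = 0.6, gear mesh 100/20 = 5, gear mesh 14/35 = 0.4, belt 30/12 = 2.5, gear mesh 21/12 = 1.75.
Overall: 0.6 × 5 × 0.4 × 2.5 × 1.75 = 5.25.

5.25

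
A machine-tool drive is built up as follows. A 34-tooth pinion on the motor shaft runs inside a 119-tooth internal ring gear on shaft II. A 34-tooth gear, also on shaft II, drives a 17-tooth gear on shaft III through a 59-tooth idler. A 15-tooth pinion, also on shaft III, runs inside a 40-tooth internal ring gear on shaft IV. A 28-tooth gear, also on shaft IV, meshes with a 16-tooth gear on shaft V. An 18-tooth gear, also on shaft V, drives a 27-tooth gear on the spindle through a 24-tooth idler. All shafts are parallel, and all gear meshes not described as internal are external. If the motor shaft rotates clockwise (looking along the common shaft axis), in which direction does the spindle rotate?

anticlockwise

the motor shaft → shaft II: internal mesh, same direction → CW.
shaft II → shaft III: driver → idler → driven is 2 external meshes, 2 reversals → CW.
shaft III → shaft IV: internal mesh, same direction → CW.
shaft IV → shaft V: external mesh, 1 reversal → CCW.
shaft V → the spindle: driver → idler → driven is 2 external meshes, 2 reversals → CCW.
5 reversals in total — an odd number — so the spindle turns opposite to the motor shaft.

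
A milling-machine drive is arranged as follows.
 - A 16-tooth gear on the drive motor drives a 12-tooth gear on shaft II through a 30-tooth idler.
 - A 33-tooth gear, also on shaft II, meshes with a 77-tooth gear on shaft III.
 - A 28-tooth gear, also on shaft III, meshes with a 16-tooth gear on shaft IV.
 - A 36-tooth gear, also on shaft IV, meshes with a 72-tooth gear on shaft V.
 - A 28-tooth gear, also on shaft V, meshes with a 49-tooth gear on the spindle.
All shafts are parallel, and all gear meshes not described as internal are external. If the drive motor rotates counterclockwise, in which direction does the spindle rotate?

counterclockwise

the drive motor → shaft II: driver → idler → driven is 2 external meshes, 2 reversals → CCW.
shaft II → shaft III: external mesh, 1 reversal → CW.
shaft III → shaft IV: external mesh, 1 reversal → CCW.
shaft IV → shaft V: external mesh, 1 reversal → CW.
shaft V → the spindle: external mesh, 1 reversal → CCW.
6 reversals in total — an even number — so the spindle turns the same way as the drive motor.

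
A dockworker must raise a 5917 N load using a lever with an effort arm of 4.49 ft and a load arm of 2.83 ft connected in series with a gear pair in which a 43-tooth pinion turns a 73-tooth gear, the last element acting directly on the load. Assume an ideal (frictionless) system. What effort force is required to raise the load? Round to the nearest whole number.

2197 N

Lever MA = effort arm / load arm = 4.49/2.83 = 1.5866.
Gear pair MA = 73/43 = 1.6977.
Combined ideal MA = 1.5866 × 1.6977 = 2.6935.
Effort = load / MA = 5917 / 2.6935 = 2196.8 N.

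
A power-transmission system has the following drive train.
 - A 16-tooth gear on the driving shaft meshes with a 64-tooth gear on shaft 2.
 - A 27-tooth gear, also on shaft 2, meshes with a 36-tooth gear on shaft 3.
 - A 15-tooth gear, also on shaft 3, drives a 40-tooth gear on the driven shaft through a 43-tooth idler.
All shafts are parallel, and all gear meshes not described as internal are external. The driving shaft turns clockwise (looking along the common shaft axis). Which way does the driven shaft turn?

the driving shaft → shaft 2: external mesh, 1 reversal → CCW.
shaft 2 → shaft 3: external mesh, 1 reversal → CW.
shaft 3 → the driven shaft: driver → idler → driven is 2 external meshes, 2 reversals → CW.
4 reversals in total — an even number — so the driven shaft turns the same way as the driving shaft.

clockwise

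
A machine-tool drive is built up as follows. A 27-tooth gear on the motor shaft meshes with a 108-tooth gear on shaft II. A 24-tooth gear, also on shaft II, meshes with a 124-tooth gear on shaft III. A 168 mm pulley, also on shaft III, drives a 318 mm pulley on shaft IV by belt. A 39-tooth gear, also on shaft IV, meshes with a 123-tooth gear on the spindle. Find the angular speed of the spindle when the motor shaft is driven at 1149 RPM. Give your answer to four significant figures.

Gear mesh: ratio = 108/27 = 4, so shaft II turns at 1149 / 4 = 287.25 RPM.
Gear mesh: ratio = 124/24 = 5.1667, so shaft III turns at 287.25 / 5.1667 = 55.597 RPM.
Belt: ratio = 318/168 = 1.8929, so shaft IV turns at 55.597 / 1.8929 = 29.372 RPM.
Gear mesh: ratio = 123/39 = 3.1538, so the spindle turns at 29.372 / 3.1538 = 9.313 RPM.

9.313 RPM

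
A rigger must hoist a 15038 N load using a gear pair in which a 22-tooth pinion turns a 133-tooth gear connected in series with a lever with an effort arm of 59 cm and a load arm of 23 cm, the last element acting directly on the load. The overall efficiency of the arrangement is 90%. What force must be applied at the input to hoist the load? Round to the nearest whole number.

1077 N

Gear pair MA = 133/22 = 6.0455.
Lever MA = effort arm / load arm = 59/23 = 2.5652.
Combined ideal MA = 6.0455 × 2.5652 = 15.508.
Actual MA = 15.508 × 0.90 = 13.957.
Effort = load / actual MA = 15038 / 13.957 = 1077.4 N.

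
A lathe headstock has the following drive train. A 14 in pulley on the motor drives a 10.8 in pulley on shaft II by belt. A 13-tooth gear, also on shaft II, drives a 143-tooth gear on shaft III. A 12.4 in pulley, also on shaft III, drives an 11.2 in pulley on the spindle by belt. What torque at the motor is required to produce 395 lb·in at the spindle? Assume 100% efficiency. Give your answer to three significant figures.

Overall ratio R = 0.77143 × 11 × 0.90323 = 7.6645.
Input torque = output torque / R = 395 / 7.6645 = 51.536 lb·in.

51.5 lb·in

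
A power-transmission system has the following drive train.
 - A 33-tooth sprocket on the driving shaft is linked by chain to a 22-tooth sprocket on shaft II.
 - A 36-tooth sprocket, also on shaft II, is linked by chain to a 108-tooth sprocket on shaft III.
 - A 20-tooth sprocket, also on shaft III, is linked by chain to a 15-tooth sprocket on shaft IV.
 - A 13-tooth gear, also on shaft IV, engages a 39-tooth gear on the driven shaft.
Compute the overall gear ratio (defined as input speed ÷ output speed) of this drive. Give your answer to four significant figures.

Each stage contributes driven/driver: chain 22/33 = 0.66667, chain 108/36 = 3, chain 15/20 = 0.75, gear mesh 39/13 = 3.
Overall: 0.66667 × 3 × 0.75 × 3 = 4.5.

4.500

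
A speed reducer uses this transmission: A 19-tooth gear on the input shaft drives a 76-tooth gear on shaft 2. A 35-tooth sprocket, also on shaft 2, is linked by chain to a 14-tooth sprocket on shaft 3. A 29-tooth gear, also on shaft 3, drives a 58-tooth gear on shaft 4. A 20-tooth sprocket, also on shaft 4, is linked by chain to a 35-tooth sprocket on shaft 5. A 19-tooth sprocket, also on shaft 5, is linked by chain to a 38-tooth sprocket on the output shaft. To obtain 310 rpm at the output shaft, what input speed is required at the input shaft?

Overall ratio R = 4 × 0.4 × 2 × 1.75 × 2 = 11.2.
Required input speed = output speed × R = 310 × 11.2 = 3472 rpm.

3472 rpm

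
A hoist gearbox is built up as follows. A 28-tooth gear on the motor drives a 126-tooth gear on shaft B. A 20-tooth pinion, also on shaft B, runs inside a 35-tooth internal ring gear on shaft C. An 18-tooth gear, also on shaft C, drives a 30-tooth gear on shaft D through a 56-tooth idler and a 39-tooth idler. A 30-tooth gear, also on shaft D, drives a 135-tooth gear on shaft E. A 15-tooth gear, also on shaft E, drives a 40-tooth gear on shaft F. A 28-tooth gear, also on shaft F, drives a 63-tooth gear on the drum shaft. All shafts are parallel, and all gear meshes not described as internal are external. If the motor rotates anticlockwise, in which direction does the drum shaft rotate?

clockwise

the motor → shaft B: external mesh, 1 reversal → CW.
shaft B → shaft C: internal mesh, same direction → CW.
shaft C → shaft D: driver → idler → idler → driven is 3 external meshes, 3 reversals → CCW.
shaft D → shaft E: external mesh, 1 reversal → CW.
shaft E → shaft F: external mesh, 1 reversal → CCW.
shaft F → the drum shaft: external mesh, 1 reversal → CW.
7 reversals in total — an odd number — so the drum shaft turns opposite to the motor.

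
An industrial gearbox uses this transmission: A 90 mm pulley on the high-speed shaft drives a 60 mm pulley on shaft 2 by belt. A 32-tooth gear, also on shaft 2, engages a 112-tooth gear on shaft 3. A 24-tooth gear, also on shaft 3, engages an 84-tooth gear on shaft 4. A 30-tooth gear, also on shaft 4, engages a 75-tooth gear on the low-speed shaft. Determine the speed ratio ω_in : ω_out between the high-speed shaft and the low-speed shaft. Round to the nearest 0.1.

Each stage contributes driven/driver: belt 60/90 = 0.66667, gear mesh 112/32 = 3.5, gear mesh 84/24 = 3.5, gear mesh 75/30 = 2.5.
Overall: 0.66667 × 3.5 × 3.5 × 2.5 = 20.417.

20.4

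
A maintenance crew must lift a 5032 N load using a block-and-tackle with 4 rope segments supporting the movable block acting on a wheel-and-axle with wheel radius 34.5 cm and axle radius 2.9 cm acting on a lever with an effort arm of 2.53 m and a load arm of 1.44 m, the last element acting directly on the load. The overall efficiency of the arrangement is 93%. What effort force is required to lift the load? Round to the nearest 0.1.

Block-and-tackle MA = number of supporting rope parts = 4.
Wheel-and-axle MA = R/r = 34.5/2.9 = 11.897.
Lever MA = effort arm / load arm = 2.53/1.44 = 1.7569.
Combined ideal MA = 4 × 11.897 × 1.7569 = 83.606.
Actual MA = 83.606 × 0.93 = 77.754.
Effort = load / actual MA = 5032 / 77.754 = 64.717 N.

64.7 N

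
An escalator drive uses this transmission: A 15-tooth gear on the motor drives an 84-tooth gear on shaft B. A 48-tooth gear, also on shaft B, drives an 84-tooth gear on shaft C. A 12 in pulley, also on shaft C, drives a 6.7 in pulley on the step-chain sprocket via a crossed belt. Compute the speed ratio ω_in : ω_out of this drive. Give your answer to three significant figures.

5.47

Each stage contributes driven/driver: gear mesh 84/15 = 5.6, gear mesh 84/48 = 1.75, belt 6.7/12 = 0.55833.
Overall: 5.6 × 1.75 × 0.55833 = 5.4717.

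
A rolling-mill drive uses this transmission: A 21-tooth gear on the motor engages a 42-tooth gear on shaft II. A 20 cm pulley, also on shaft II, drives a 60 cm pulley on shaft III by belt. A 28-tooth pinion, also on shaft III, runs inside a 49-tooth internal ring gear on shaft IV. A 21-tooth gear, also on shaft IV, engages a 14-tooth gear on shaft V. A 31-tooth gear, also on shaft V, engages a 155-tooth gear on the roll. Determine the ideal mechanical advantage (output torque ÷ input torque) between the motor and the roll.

Each stage contributes driven/driver: gear mesh 42/21 = 2, belt 60/20 = 3, internal gear 49/28 = 1.75, gear mesh 14/21 = 0.66667, gear mesh 155/31 = 5.
Overall: 2 × 3 × 1.75 × 0.66667 × 5 = 35.

35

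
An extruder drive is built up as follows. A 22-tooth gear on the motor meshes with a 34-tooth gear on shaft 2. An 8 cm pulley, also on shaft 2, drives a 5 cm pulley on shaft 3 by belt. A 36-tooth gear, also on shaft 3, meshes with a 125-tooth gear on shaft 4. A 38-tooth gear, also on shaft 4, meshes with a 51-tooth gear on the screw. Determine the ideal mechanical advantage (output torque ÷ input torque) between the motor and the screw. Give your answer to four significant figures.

4.501

Each stage contributes driven/driver: gear mesh 34/22 = 1.5455, belt 5/8 = 0.625, gear mesh 125/36 = 3.4722, gear mesh 51/38 = 1.3421.
Overall: 1.5455 × 0.625 × 3.4722 × 1.3421 = 4.5012.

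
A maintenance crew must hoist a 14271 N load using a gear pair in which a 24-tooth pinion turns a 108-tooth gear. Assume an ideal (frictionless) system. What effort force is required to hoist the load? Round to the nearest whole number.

Gear pair MA = 108/24 = 4.5.
Effort = load / MA = 14271 / 4.5 = 3171.3 N.

3171 N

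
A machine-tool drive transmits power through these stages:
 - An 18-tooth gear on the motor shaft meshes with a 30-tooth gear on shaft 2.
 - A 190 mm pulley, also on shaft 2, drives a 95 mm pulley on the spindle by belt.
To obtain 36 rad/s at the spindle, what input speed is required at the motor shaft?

Overall ratio R = 1.6667 × 0.5 = 0.83333.
Required input speed = output speed × R = 36 × 0.83333 = 30 rad/s.

30 rad/s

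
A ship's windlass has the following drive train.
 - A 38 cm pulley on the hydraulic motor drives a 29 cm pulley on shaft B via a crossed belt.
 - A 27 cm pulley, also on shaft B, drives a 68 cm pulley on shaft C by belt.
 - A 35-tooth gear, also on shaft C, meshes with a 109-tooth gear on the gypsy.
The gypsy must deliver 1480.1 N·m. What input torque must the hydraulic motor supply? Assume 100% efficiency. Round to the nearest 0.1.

247.3 N·m

Overall ratio R = 0.76316 × 2.5185 × 3.1143 = 5.9857.
Input torque = output torque / R = 1480.1 / 5.9857 = 247.27 N·m.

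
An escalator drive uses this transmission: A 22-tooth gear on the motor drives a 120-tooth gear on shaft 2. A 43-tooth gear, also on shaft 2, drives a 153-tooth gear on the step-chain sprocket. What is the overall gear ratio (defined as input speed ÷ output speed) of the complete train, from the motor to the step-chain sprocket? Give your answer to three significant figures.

Each stage contributes driven/driver: gear mesh 120/22 = 5.4545, gear mesh 153/43 = 3.5581.
Overall: 5.4545 × 3.5581 = 19.408.

19.4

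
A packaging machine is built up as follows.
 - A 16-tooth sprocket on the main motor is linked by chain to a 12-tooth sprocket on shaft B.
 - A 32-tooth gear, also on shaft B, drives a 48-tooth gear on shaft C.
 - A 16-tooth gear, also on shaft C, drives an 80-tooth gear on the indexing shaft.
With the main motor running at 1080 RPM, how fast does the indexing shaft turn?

the main motor → shaft B (chain, 12/16): 1080 ÷ 0.75 = 1440 RPM
shaft B → shaft C (gear mesh, 48/32): 1440 ÷ 1.5 = 960 RPM
shaft C → the indexing shaft (gear mesh, 80/16): 960 ÷ 5 = 192 RPM

192 RPM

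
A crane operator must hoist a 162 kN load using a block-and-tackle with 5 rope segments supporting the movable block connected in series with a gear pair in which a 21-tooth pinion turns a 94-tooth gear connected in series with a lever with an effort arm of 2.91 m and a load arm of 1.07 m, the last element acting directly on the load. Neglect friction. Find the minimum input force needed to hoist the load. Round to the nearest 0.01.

Block-and-tackle MA = number of supporting rope parts = 5.
Gear pair MA = 94/21 = 4.4762.
Lever MA = effort arm / load arm = 2.91/1.07 = 2.7196.
Combined ideal MA = 5 × 4.4762 × 2.7196 = 60.868.
Effort = load / MA = 162 / 60.868 = 2.6615 kN.

2.66 kN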